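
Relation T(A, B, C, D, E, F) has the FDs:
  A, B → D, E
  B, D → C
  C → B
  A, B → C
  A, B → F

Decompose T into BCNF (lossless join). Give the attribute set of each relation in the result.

{A, B, D, E, F}; {B, C}; {C, D}

Candidate keys of the original relation: {A, B}, {A, C}.
In {A, B, C, D, E, F}, {B, D} is not a superkey ({B, D}⁺ restricted to this set is {B, C, D}), so split on B, D → C into {B, C, D} and {A, B, D, E, F}.
In {B, C, D}, {C} is not a superkey ({C}⁺ restricted to this set is {B, C}), so split on C → B into {B, C} and {C, D}.
{B, C} is in BCNF.
{C, D} is in BCNF.
{A, B, D, E, F} is in BCNF.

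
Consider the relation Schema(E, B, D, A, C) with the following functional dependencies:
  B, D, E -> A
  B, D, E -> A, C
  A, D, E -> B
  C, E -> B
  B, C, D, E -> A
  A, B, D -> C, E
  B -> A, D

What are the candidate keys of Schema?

{A, D, E}, {B}, {C, E}

{B}⁺ = {A, B, C, D, E}, which is every attribute, so {B} is a candidate key.
{C, E}⁺ = {A, B, C, D, E}, which is every attribute, so {C, E} is a candidate key.
{A, D, E}⁺ = {A, B, C, D, E}, which is every attribute, so {A, D, E} is a candidate key.
Any other superkey properly contains one of these, so there are no further candidate keys.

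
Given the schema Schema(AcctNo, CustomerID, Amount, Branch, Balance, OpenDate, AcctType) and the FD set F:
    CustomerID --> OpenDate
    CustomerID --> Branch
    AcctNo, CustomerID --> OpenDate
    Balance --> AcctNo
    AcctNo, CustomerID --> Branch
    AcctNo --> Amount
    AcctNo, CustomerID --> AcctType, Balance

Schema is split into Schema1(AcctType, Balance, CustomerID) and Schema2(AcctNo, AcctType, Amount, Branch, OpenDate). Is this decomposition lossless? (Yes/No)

No

Schema1 ∩ Schema2 = {AcctType}; its closure under F is {AcctType}.
Schema1 ⊄ {AcctType} and Schema2 ⊄ {AcctType}, so the split is lossy.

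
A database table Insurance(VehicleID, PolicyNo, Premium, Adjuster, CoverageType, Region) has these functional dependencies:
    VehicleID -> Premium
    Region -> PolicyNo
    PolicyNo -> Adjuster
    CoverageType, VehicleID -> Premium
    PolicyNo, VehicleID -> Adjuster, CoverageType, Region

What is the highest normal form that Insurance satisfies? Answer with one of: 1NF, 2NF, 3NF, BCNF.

Candidate keys: {PolicyNo, VehicleID}, {Region, VehicleID}. Prime attributes: {PolicyNo, Region, VehicleID}.
VehicleID -> Premium: {VehicleID}⁺ = {Premium, VehicleID}, which is not all of the attributes, so the left side is not a superkey — BCNF is violated.
VehicleID -> Premium determines the non-prime attribute {Premium} from a non-superkey — 3NF is violated.
The proper key subset {PolicyNo} of {PolicyNo, VehicleID} determines non-prime {Adjuster}, so the relation is not even in 2NF.

1NF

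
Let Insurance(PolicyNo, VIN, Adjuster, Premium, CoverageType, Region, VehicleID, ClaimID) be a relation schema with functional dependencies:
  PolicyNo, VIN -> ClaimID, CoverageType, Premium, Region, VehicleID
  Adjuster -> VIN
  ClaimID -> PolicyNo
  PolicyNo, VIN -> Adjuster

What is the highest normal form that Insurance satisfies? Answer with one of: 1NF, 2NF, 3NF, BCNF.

3NF

Candidate keys: {Adjuster, ClaimID}, {Adjuster, PolicyNo}, {ClaimID, VIN}, {PolicyNo, VIN}. Prime attributes: {Adjuster, ClaimID, PolicyNo, VIN}.
For Adjuster -> VIN we have {Adjuster}⁺ = {Adjuster, VIN}; {Adjuster} is not a superkey, so BCNF fails.
But every attribute on its right side ({VIN}) is prime, and the same holds for every other non-superkey FD, so 3NF still holds.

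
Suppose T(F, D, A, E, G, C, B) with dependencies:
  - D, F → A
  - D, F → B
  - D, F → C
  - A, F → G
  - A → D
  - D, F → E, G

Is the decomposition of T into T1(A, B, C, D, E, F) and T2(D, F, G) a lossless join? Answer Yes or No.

T1 ∩ T2 = {D, F}; its closure under F is {A, B, C, D, E, F, G}.
Since T1 ⊆ {A, B, C, D, E, F, G}, the intersection is a superkey of T1; the decomposition is lossless.

Yes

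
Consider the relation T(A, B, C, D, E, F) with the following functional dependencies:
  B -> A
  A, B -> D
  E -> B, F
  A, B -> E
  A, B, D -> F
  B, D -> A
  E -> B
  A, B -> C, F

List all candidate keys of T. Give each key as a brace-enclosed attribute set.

{B}, {E}

Closure of {B} is {A, B, C, D, E, F}, the whole schema; {B} is a candidate key.
Closure of {E} is {A, B, C, D, E, F}, the whole schema; {E} is a candidate key.
These are minimal and exhaustive — every other superkey contains one of them.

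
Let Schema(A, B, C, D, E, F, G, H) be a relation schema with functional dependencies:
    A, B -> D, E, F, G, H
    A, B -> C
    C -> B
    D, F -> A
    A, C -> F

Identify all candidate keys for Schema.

Closure of {A, B} is {A, B, C, D, E, F, G, H}, the whole schema; {A, B} is a candidate key.
Closure of {A, C} is {A, B, C, D, E, F, G, H}, the whole schema; {A, C} is a candidate key.
Closure of {B, D, F} is {A, B, C, D, E, F, G, H}, the whole schema; {B, D, F} is a candidate key.
Closure of {C, D, F} is {A, B, C, D, E, F, G, H}, the whole schema; {C, D, F} is a candidate key.
These are minimal and exhaustive — every other superkey contains one of them.

{A, B}, {A, C}, {B, D, F}, {C, D, F}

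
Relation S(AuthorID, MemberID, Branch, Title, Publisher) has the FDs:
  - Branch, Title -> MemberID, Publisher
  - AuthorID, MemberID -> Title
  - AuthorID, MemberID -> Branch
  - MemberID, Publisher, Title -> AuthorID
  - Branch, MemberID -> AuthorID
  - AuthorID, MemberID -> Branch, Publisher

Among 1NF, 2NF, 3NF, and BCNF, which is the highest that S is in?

BCNF

Candidate keys: {AuthorID, MemberID}, {Branch, MemberID}, {Branch, Title}, {MemberID, Publisher, Title}. Prime attributes: {AuthorID, Branch, MemberID, Publisher, Title}.
Every FD has a superkey on the left, so the relation is in BCNF.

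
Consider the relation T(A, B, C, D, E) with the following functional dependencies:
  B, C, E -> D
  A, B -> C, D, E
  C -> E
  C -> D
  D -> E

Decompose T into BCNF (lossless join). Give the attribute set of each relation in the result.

{A, B, C}; {C, D}; {C, E}; {D, E}

Candidate key of the original relation: {A, B}.
Within {A, B, C, D, E}: {B, C, E}⁺ ∩ {A, B, C, D, E} = {B, C, D, E}, not the whole set, so B, C, E -> D violates BCNF; decompose into {B, C, D, E} and {A, B, C, E}.
Within {B, C, D, E}: {C}⁺ ∩ {B, C, D, E} = {C, D, E}, not the whole set, so C -> D, E violates BCNF; decompose into {C, D, E} and {B, C}.
Within {C, D, E}: {D}⁺ ∩ {C, D, E} = {D, E}, not the whole set, so D -> E violates BCNF; decompose into {D, E} and {C, D}.
{D, E} has no BCNF violation.
{C, D} has no BCNF violation.
{B, C} has no BCNF violation.
Within {A, B, C, E}: {C}⁺ ∩ {A, B, C, E} = {C, E}, not the whole set, so C -> E violates BCNF; decompose into {C, E} and {A, B, C}.
{C, E} has no BCNF violation.
{A, B, C} has no BCNF violation.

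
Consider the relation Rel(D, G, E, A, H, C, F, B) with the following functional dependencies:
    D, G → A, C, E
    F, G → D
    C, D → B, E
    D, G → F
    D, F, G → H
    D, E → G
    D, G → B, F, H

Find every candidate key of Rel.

{C, D}, {D, E}, {D, G}, {F, G}

{C, D}⁺ = {A, B, C, D, E, F, G, H}, which is every attribute, so {C, D} is a candidate key.
{D, E}⁺ = {A, B, C, D, E, F, G, H}, which is every attribute, so {D, E} is a candidate key.
{D, G}⁺ = {A, B, C, D, E, F, G, H}, which is every attribute, so {D, G} is a candidate key.
{F, G}⁺ = {A, B, C, D, E, F, G, H}, which is every attribute, so {F, G} is a candidate key.
No proper subset of any of these is a key, and no other minimal superkey exists.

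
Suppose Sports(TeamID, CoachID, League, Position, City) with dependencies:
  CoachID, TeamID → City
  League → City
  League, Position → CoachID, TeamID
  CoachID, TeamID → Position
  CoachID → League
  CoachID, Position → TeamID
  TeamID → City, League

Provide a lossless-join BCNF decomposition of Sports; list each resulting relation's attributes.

{City, League}; {CoachID, League}; {CoachID, Position, TeamID}

Candidate keys of the original relation: {CoachID, Position}, {CoachID, TeamID}, {League, Position}, {Position, TeamID}.
In {City, CoachID, League, Position, TeamID}, {League} is not a superkey ({League}⁺ restricted to this set is {City, League}), so split on League → City into {City, League} and {CoachID, League, Position, TeamID}.
{City, League} is in BCNF.
In {CoachID, League, Position, TeamID}, {CoachID} is not a superkey ({CoachID}⁺ restricted to this set is {CoachID, League}), so split on CoachID → League into {CoachID, League} and {CoachID, Position, TeamID}.
{CoachID, League} is in BCNF.
{CoachID, Position, TeamID} is in BCNF.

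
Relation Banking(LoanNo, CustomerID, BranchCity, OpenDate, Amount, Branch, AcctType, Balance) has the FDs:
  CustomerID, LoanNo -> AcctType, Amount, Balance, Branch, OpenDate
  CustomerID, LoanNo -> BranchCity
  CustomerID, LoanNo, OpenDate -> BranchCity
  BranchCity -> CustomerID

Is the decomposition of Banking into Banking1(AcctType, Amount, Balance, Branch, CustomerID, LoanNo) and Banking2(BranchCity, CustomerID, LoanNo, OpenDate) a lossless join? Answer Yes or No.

Yes

Common attributes: {CustomerID, LoanNo}; their closure is {AcctType, Amount, Balance, Branch, BranchCity, CustomerID, LoanNo, OpenDate}.
Since Banking1 ⊆ {AcctType, Amount, Balance, Branch, BranchCity, CustomerID, LoanNo, OpenDate}, the intersection is a superkey of Banking1; the decomposition is lossless.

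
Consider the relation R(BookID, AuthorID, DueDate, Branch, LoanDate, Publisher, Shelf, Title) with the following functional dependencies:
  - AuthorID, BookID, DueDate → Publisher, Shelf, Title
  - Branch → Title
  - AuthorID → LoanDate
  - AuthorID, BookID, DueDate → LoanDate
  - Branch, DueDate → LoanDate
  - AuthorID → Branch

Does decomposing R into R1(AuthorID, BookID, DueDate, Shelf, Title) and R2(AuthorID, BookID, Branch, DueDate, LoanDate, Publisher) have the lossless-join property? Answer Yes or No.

Yes

Common attributes: {AuthorID, BookID, DueDate}; their closure is {AuthorID, BookID, Branch, DueDate, LoanDate, Publisher, Shelf, Title}.
R1 is contained in that closure, so R1 ∩ R2 → R1 holds and the join is lossless.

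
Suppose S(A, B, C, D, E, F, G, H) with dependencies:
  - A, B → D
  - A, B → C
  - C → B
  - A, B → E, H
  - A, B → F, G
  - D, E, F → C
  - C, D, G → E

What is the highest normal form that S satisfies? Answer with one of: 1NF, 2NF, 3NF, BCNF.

3NF

Candidate keys: {A, B}, {A, C}, {A, D, E, F}. Prime attributes: {A, B, C, D, E, F}.
C → B breaks BCNF: {C}⁺ = {B, C}, so {C} is not a superkey.
Since {B} ⊆ prime attributes and every other non-superkey FD also has a prime right side, the schema is in 3NF.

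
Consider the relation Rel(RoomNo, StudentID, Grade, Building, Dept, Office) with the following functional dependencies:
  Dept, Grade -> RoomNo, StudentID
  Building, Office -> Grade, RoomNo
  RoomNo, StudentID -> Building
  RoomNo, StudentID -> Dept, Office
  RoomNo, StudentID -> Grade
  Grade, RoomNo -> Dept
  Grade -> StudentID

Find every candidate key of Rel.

{Building, Office}, {Dept, Grade}, {Grade, RoomNo}, {RoomNo, StudentID}

{Building, Office}⁺ = {Building, Dept, Grade, Office, RoomNo, StudentID} — all of the relation — so {Building, Office} is a candidate key.
{Dept, Grade}⁺ = {Building, Dept, Grade, Office, RoomNo, StudentID} — all of the relation — so {Dept, Grade} is a candidate key.
{Grade, RoomNo}⁺ = {Building, Dept, Grade, Office, RoomNo, StudentID} — all of the relation — so {Grade, RoomNo} is a candidate key.
{RoomNo, StudentID}⁺ = {Building, Dept, Grade, Office, RoomNo, StudentID} — all of the relation — so {RoomNo, StudentID} is a candidate key.
These are minimal and exhaustive — every other superkey contains one of them.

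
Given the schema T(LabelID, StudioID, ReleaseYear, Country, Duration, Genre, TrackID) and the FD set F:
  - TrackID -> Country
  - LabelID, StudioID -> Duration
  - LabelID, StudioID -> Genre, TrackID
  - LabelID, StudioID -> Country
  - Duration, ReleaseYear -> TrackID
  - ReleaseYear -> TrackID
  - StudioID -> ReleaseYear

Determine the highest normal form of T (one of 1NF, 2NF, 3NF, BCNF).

Candidate key: {LabelID, StudioID}. Prime attributes: {LabelID, StudioID}.
For TrackID -> Country we have {TrackID}⁺ = {Country, TrackID}; {TrackID} is not a superkey, so BCNF fails.
Because {Country} is non-prime and the left side of TrackID -> Country is not a superkey, the relation is not in 3NF.
{StudioID} is a proper subset of the key {LabelID, StudioID}, and {StudioID}⁺ contains the non-prime attributes {Country, ReleaseYear, TrackID} — a partial dependency, so 2NF is violated.

1NF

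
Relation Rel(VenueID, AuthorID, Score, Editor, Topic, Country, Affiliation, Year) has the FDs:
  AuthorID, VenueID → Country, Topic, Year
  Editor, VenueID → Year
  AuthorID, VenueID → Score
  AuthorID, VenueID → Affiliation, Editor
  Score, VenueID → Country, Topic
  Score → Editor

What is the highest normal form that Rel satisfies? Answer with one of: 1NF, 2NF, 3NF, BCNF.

2NF

Candidate key: {AuthorID, VenueID}. Prime attributes: {AuthorID, VenueID}.
Editor, VenueID → Year breaks BCNF: {Editor, VenueID}⁺ = {Editor, VenueID, Year}, so {Editor, VenueID} is not a superkey.
Because {Year} is non-prime and the left side of Editor, VenueID → Year is not a superkey, the relation is not in 3NF.
Checking every proper subset of each key, none determines a non-prime attribute — 2NF is satisfied.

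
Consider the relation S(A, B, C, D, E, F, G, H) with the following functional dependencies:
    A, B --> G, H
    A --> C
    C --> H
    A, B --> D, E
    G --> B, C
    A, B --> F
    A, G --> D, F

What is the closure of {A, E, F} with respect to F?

{A, C, E, F, H}

Start with {A, E, F}.
A --> C applies; add {C} → now {A, C, E, F}.
C --> H applies; add {H} → now {A, C, E, F, H}.
No further FD applies.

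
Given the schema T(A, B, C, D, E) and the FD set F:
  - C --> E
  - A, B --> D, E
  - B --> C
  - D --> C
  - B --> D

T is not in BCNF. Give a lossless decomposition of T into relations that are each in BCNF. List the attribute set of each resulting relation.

Candidate key of the original relation: {A, B}.
Within {A, B, C, D, E}: {C}⁺ ∩ {A, B, C, D, E} = {C, E}, not the whole set, so C --> E violates BCNF; decompose into {C, E} and {A, B, C, D}.
{C, E} has no BCNF violation.
Within {A, B, C, D}: {B}⁺ ∩ {A, B, C, D} = {B, C, D}, not the whole set, so B --> C, D violates BCNF; decompose into {B, C, D} and {A, B}.
Within {B, C, D}: {D}⁺ ∩ {B, C, D} = {C, D}, not the whole set, so D --> C violates BCNF; decompose into {C, D} and {B, D}.
{C, D} has no BCNF violation.
{B, D} has no BCNF violation.
{A, B} has no BCNF violation.

{A, B}; {B, D}; {C, D}; {C, E}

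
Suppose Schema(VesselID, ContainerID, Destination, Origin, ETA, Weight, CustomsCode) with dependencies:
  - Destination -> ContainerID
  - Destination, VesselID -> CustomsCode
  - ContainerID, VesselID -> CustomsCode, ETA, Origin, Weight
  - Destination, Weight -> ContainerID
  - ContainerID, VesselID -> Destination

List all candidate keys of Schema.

No FD produces {VesselID}, so it must be in every candidate key.
Closure of {ContainerID, VesselID} is {ContainerID, CustomsCode, Destination, ETA, Origin, VesselID, Weight}, the whole schema; {ContainerID, VesselID} is a candidate key.
Closure of {Destination, VesselID} is {ContainerID, CustomsCode, Destination, ETA, Origin, VesselID, Weight}, the whole schema; {Destination, VesselID} is a candidate key.
These are minimal and exhaustive — every other superkey contains one of them.

{ContainerID, VesselID}, {Destination, VesselID}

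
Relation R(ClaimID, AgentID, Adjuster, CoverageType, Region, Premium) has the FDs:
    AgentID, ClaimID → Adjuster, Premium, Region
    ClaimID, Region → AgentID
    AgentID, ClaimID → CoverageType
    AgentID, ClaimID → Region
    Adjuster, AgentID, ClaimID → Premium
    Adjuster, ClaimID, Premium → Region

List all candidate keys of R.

{ClaimID} never appears on the right of any FD, so every key must include it.
{AgentID, ClaimID} is a candidate key since {AgentID, ClaimID}⁺ = {Adjuster, AgentID, ClaimID, CoverageType, Premium, Region} covers every attribute.
{ClaimID, Region} is a candidate key since {ClaimID, Region}⁺ = {Adjuster, AgentID, ClaimID, CoverageType, Premium, Region} covers every attribute.
{Adjuster, ClaimID, Premium} is a candidate key since {Adjuster, ClaimID, Premium}⁺ = {Adjuster, AgentID, ClaimID, CoverageType, Premium, Region} covers every attribute.
No proper subset of any of these is a key, and no other minimal superkey exists.

{Adjuster, ClaimID, Premium}, {AgentID, ClaimID}, {ClaimID, Region}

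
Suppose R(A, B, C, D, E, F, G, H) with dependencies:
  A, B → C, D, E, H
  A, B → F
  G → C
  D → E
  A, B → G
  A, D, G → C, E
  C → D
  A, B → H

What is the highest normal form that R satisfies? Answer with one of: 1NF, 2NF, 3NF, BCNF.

Candidate key: {A, B}. Prime attributes: {A, B}.
G → C breaks BCNF: {G}⁺ = {C, D, E, G}, so {G} is not a superkey.
G → C determines the non-prime attribute {C} from a non-superkey — 3NF is violated.
No proper subset of a key has a non-prime attribute in its closure, so there is no partial dependency; 2NF holds.

2NF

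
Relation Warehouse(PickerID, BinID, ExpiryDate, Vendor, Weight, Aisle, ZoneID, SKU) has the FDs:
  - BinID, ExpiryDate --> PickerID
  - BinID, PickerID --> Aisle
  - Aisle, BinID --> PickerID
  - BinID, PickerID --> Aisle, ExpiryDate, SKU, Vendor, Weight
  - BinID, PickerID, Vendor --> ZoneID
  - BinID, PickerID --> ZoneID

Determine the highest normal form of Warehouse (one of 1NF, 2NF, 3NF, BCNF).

BCNF

Candidate keys: {Aisle, BinID}, {BinID, ExpiryDate}, {BinID, PickerID}. Prime attributes: {Aisle, BinID, ExpiryDate, PickerID}.
Each dependency's left side is a superkey — BCNF holds.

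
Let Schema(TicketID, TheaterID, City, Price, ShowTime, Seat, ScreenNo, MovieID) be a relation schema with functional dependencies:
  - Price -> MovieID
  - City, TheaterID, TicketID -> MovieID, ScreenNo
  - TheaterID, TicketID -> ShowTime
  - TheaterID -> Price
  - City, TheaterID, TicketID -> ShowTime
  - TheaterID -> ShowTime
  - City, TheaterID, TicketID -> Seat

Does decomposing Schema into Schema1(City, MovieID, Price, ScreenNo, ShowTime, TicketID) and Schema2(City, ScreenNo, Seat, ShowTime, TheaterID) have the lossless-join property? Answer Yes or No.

The shared attributes are {City, ScreenNo, ShowTime} and {City, ScreenNo, ShowTime}⁺ = {City, ScreenNo, ShowTime}.
Neither Schema1 nor Schema2 is contained in that closure, so the decomposition is lossy.

No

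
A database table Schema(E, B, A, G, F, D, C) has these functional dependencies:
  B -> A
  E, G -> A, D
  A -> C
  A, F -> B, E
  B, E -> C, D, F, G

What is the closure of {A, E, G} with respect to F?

{A, C, D, E, G}

Start with {A, E, G}.
E, G -> A, D applies; add {D} → now {A, D, E, G}.
A -> C applies; add {C} → now {A, C, D, E, G}.
No further FD applies.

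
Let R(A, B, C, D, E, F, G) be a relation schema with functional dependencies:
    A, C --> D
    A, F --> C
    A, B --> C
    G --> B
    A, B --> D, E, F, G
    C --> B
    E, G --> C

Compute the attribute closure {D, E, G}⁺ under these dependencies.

Start with {D, E, G}.
G --> B applies; add {B} → now {B, D, E, G}.
E, G --> C applies; add {C} → now {B, C, D, E, G}.
No further FD applies.

{B, C, D, E, G}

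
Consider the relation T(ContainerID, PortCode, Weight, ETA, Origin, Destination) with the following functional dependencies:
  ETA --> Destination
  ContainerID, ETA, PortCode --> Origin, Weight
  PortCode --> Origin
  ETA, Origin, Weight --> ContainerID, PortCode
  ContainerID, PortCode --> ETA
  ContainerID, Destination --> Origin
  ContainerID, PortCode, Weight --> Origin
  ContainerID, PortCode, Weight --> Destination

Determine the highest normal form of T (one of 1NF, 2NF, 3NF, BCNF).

1NF

Candidate keys: {ContainerID, ETA, Weight}, {ContainerID, PortCode}, {ETA, Origin, Weight}, {ETA, PortCode, Weight}. Prime attributes: {ContainerID, ETA, Origin, PortCode, Weight}.
ETA --> Destination: {ETA}⁺ = {Destination, ETA}, which is not all of the attributes, so the left side is not a superkey — BCNF is violated.
ETA --> Destination determines the non-prime attribute {Destination} from a non-superkey — 3NF is violated.
{ETA} is a proper subset of the key {ContainerID, ETA, Weight}, and {ETA}⁺ contains the non-prime attribute {Destination} — a partial dependency, so 2NF is violated.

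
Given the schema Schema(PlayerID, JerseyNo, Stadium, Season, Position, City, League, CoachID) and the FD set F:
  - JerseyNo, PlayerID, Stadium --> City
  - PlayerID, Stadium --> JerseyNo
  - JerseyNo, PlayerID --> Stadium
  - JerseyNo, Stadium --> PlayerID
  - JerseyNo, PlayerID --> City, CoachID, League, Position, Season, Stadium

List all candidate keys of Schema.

{JerseyNo, PlayerID} is a candidate key since {JerseyNo, PlayerID}⁺ = {City, CoachID, JerseyNo, League, PlayerID, Position, Season, Stadium} covers every attribute.
{JerseyNo, Stadium} is a candidate key since {JerseyNo, Stadium}⁺ = {City, CoachID, JerseyNo, League, PlayerID, Position, Season, Stadium} covers every attribute.
{PlayerID, Stadium} is a candidate key since {PlayerID, Stadium}⁺ = {City, CoachID, JerseyNo, League, PlayerID, Position, Season, Stadium} covers every attribute.
No proper subset of any of these is a key, and no other minimal superkey exists.

{JerseyNo, PlayerID}, {JerseyNo, Stadium}, {PlayerID, Stadium}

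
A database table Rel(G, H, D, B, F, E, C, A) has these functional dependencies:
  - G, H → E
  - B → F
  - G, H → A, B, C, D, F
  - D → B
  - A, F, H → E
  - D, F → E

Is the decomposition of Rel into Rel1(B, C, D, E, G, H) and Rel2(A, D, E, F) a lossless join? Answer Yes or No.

Rel1 ∩ Rel2 = {D, E}; its closure under F is {B, D, E, F}.
Neither Rel1 nor Rel2 is contained in that closure, so the decomposition is lossy.

No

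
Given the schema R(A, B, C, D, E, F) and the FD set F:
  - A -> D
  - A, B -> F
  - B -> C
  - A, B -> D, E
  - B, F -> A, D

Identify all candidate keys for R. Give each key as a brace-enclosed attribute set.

Attributes never on any right-hand side: {B} — every candidate key must contain it.
{A, B} is a candidate key since {A, B}⁺ = {A, B, C, D, E, F} covers every attribute.
{B, F} is a candidate key since {B, F}⁺ = {A, B, C, D, E, F} covers every attribute.
Any other superkey properly contains one of these, so there are no further candidate keys.

{A, B}, {B, F}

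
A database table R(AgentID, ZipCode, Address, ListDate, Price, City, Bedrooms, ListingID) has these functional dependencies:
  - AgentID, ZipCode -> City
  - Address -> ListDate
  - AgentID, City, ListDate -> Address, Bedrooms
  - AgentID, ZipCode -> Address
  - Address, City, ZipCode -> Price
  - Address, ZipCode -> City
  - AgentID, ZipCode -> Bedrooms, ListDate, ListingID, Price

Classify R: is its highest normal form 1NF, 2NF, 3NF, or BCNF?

2NF

Candidate key: {AgentID, ZipCode}. Prime attributes: {AgentID, ZipCode}.
Address -> ListDate breaks BCNF: {Address}⁺ = {Address, ListDate}, so {Address} is not a superkey.
Address -> ListDate has non-prime {ListDate} on the right and a non-superkey on the left, so 3NF fails.
No proper subset of a key has a non-prime attribute in its closure, so there is no partial dependency; 2NF holds.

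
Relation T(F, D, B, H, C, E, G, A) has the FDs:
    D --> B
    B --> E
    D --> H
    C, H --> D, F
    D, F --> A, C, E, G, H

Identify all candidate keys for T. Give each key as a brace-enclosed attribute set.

Closure of {C, D} is {A, B, C, D, E, F, G, H}, the whole schema; {C, D} is a candidate key.
Closure of {C, H} is {A, B, C, D, E, F, G, H}, the whole schema; {C, H} is a candidate key.
Closure of {D, F} is {A, B, C, D, E, F, G, H}, the whole schema; {D, F} is a candidate key.
These are minimal and exhaustive — every other superkey contains one of them.

{C, D}, {C, H}, {D, F}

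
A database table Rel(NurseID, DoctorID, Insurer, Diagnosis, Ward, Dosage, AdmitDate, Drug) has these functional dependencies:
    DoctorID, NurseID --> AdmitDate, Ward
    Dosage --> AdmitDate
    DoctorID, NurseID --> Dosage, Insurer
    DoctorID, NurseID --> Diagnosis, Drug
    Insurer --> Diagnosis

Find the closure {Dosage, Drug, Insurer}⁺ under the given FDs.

{AdmitDate, Diagnosis, Dosage, Drug, Insurer}

Start with {Dosage, Drug, Insurer}.
Dosage --> AdmitDate applies; add {AdmitDate} → now {AdmitDate, Dosage, Drug, Insurer}.
Insurer --> Diagnosis applies; add {Diagnosis} → now {AdmitDate, Diagnosis, Dosage, Drug, Insurer}.
No further FD applies.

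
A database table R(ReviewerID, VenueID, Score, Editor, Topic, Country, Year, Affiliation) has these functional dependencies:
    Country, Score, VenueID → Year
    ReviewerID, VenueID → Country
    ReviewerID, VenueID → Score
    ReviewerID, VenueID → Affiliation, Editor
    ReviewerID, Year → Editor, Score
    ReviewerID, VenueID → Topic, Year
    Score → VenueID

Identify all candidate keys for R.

{ReviewerID, Score}, {ReviewerID, VenueID}, {ReviewerID, Year}

No FD produces {ReviewerID}, so it must be in every candidate key.
Closure of {ReviewerID, Score} is {Affiliation, Country, Editor, ReviewerID, Score, Topic, VenueID, Year}, the whole schema; {ReviewerID, Score} is a candidate key.
Closure of {ReviewerID, VenueID} is {Affiliation, Country, Editor, ReviewerID, Score, Topic, VenueID, Year}, the whole schema; {ReviewerID, VenueID} is a candidate key.
Closure of {ReviewerID, Year} is {Affiliation, Country, Editor, ReviewerID, Score, Topic, VenueID, Year}, the whole schema; {ReviewerID, Year} is a candidate key.
These are minimal and exhaustive — every other superkey contains one of them.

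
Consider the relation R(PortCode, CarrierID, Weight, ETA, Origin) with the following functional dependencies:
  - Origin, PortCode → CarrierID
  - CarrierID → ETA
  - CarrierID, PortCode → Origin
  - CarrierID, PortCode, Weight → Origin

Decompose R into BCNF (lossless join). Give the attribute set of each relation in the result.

{CarrierID, ETA}; {CarrierID, Origin, PortCode}; {Origin, PortCode, Weight}

Candidate keys of the original relation: {CarrierID, PortCode, Weight}, {Origin, PortCode, Weight}.
{CarrierID, ETA, Origin, PortCode, Weight}: {Origin, PortCode} determines {CarrierID, ETA, Origin, PortCode} here but is not a superkey — split on Origin, PortCode → CarrierID, ETA, giving {CarrierID, ETA, Origin, PortCode} and {Origin, PortCode, Weight}.
{CarrierID, ETA, Origin, PortCode}: {CarrierID} determines {CarrierID, ETA} here but is not a superkey — split on CarrierID → ETA, giving {CarrierID, ETA} and {CarrierID, Origin, PortCode}.
{CarrierID, ETA} has no BCNF violation.
{CarrierID, Origin, PortCode} has no BCNF violation.
{Origin, PortCode, Weight} has no BCNF violation.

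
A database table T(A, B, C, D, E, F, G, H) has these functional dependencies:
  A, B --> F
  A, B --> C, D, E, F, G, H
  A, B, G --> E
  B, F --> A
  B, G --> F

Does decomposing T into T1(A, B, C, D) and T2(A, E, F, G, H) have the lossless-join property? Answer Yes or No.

The shared attributes are {A} and {A}⁺ = {A}.
The closure covers neither T1 nor T2 entirely; the join is not lossless.

No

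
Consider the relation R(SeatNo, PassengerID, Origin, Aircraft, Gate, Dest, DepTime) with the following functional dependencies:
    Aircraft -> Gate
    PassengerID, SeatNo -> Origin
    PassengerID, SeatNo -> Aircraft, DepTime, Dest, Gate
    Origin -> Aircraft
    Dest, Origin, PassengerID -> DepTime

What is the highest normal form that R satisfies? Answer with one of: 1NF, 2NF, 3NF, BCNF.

Candidate key: {PassengerID, SeatNo}. Prime attributes: {PassengerID, SeatNo}.
Aircraft -> Gate breaks BCNF: {Aircraft}⁺ = {Aircraft, Gate}, so {Aircraft} is not a superkey.
Aircraft -> Gate has non-prime {Gate} on the right and a non-superkey on the left, so 3NF fails.
Checking every proper subset of each key, none determines a non-prime attribute — 2NF is satisfied.

2NF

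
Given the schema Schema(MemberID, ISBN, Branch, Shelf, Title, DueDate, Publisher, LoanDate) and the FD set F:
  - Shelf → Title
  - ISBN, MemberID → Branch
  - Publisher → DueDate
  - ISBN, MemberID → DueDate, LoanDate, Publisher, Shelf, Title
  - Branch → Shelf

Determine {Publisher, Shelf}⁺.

Start with {Publisher, Shelf}.
Shelf → Title applies; add {Title} → now {Publisher, Shelf, Title}.
Publisher → DueDate applies; add {DueDate} → now {DueDate, Publisher, Shelf, Title}.
No further FD applies.

{DueDate, Publisher, Shelf, Title}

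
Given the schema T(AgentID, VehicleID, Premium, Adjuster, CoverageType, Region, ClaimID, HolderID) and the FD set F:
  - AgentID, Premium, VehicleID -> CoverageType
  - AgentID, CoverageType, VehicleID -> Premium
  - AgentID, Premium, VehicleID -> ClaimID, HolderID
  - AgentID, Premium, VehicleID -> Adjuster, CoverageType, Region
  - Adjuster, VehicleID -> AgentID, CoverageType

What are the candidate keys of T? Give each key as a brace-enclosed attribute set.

{Adjuster, VehicleID}, {AgentID, CoverageType, VehicleID}, {AgentID, Premium, VehicleID}

Attributes never on any right-hand side: {VehicleID} — every candidate key must contain it.
{Adjuster, VehicleID}⁺ = {Adjuster, AgentID, ClaimID, CoverageType, HolderID, Premium, Region, VehicleID}, which is every attribute, so {Adjuster, VehicleID} is a candidate key.
{AgentID, CoverageType, VehicleID}⁺ = {Adjuster, AgentID, ClaimID, CoverageType, HolderID, Premium, Region, VehicleID}, which is every attribute, so {AgentID, CoverageType, VehicleID} is a candidate key.
{AgentID, Premium, VehicleID}⁺ = {Adjuster, AgentID, ClaimID, CoverageType, HolderID, Premium, Region, VehicleID}, which is every attribute, so {AgentID, Premium, VehicleID} is a candidate key.
Any other superkey properly contains one of these, so there are no further candidate keys.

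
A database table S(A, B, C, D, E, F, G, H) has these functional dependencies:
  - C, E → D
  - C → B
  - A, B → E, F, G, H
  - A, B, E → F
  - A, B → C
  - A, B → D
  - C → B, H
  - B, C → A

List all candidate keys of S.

{A, B}, {C}

{C}⁺ = {A, B, C, D, E, F, G, H} — all of the relation — so {C} is a candidate key.
{A, B}⁺ = {A, B, C, D, E, F, G, H} — all of the relation — so {A, B} is a candidate key.
These are minimal and exhaustive — every other superkey contains one of them.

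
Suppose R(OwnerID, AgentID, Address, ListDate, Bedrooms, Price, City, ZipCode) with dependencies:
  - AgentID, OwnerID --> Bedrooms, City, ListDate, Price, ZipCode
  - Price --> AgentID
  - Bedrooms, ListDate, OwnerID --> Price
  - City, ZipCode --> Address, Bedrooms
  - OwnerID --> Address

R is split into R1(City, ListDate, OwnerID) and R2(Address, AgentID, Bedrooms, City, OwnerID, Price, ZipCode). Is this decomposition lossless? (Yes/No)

No

R1 ∩ R2 = {City, OwnerID}; its closure under F is {Address, City, OwnerID}.
The closure covers neither R1 nor R2 entirely; the join is not lossless.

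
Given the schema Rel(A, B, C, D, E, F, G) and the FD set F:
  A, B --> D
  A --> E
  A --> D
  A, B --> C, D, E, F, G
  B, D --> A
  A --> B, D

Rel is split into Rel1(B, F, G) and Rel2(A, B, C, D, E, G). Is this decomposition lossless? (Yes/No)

No

The shared attributes are {B, G} and {B, G}⁺ = {B, G}.
Rel1 ⊄ {B, G} and Rel2 ⊄ {B, G}, so the split is lossy.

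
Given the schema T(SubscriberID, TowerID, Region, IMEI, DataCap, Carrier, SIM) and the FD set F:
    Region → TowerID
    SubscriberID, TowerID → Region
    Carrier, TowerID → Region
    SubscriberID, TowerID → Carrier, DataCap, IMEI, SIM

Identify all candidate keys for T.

{Region, SubscriberID}, {SubscriberID, TowerID}

Attributes never on any right-hand side: {SubscriberID} — every candidate key must contain it.
Closure of {Region, SubscriberID} is {Carrier, DataCap, IMEI, Region, SIM, SubscriberID, TowerID}, the whole schema; {Region, SubscriberID} is a candidate key.
Closure of {SubscriberID, TowerID} is {Carrier, DataCap, IMEI, Region, SIM, SubscriberID, TowerID}, the whole schema; {SubscriberID, TowerID} is a candidate key.
Any other superkey properly contains one of these, so there are no further candidate keys.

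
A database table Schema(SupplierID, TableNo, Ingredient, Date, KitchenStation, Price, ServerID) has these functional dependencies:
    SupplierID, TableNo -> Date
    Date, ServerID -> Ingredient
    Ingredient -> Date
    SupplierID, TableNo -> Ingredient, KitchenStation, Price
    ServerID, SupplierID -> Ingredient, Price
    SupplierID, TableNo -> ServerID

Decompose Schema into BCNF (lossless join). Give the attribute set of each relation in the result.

Candidate key of the original relation: {SupplierID, TableNo}.
Within {Date, Ingredient, KitchenStation, Price, ServerID, SupplierID, TableNo}: {Date, ServerID}⁺ ∩ {Date, Ingredient, KitchenStation, Price, ServerID, SupplierID, TableNo} = {Date, Ingredient, ServerID}, not the whole set, so Date, ServerID -> Ingredient violates BCNF; decompose into {Date, Ingredient, ServerID} and {Date, KitchenStation, Price, ServerID, SupplierID, TableNo}.
Within {Date, Ingredient, ServerID}: {Ingredient}⁺ ∩ {Date, Ingredient, ServerID} = {Date, Ingredient}, not the whole set, so Ingredient -> Date violates BCNF; decompose into {Date, Ingredient} and {Ingredient, ServerID}.
{Date, Ingredient} has no BCNF violation.
{Ingredient, ServerID} has no BCNF violation.
Within {Date, KitchenStation, Price, ServerID, SupplierID, TableNo}: {ServerID, SupplierID}⁺ ∩ {Date, KitchenStation, Price, ServerID, SupplierID, TableNo} = {Date, Price, ServerID, SupplierID}, not the whole set, so ServerID, SupplierID -> Date, Price violates BCNF; decompose into {Date, Price, ServerID, SupplierID} and {KitchenStation, ServerID, SupplierID, TableNo}.
{Date, Price, ServerID, SupplierID} has no BCNF violation.
{KitchenStation, ServerID, SupplierID, TableNo} has no BCNF violation.

{Date, Ingredient}; {Date, Price, ServerID, SupplierID}; {Ingredient, ServerID}; {KitchenStation, ServerID, SupplierID, TableNo}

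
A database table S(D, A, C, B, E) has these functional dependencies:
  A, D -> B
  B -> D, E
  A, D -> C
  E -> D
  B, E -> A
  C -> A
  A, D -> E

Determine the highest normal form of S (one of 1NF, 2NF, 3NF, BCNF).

3NF

Candidate keys: {A, D}, {A, E}, {B}, {C, D}, {C, E}. Prime attributes: {A, B, C, D, E}.
E -> D: {E}⁺ = {D, E}, which is not all of the attributes, so the left side is not a superkey — BCNF is violated.
But every attribute on its right side ({D}) is prime, and the same holds for every other non-superkey FD, so 3NF still holds.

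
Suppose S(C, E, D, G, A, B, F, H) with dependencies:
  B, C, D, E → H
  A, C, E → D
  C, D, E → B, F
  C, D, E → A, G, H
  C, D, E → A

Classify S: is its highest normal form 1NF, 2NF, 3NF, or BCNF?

Candidate keys: {A, C, E}, {C, D, E}. Prime attributes: {A, C, D, E}.
Each dependency's left side is a superkey — BCNF holds.

BCNF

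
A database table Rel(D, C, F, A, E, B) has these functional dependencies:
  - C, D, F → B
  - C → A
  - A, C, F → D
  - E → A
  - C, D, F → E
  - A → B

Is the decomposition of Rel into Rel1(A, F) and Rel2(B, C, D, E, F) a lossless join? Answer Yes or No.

No

The shared attributes are {F} and {F}⁺ = {F}.
Neither Rel1 nor Rel2 is contained in that closure, so the decomposition is lossy.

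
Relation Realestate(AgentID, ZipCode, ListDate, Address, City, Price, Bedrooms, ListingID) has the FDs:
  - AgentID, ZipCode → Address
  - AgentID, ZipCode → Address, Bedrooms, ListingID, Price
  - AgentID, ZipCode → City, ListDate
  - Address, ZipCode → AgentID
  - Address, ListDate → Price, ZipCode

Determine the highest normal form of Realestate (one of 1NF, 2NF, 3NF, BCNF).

BCNF

Candidate keys: {Address, ListDate}, {Address, ZipCode}, {AgentID, ZipCode}. Prime attributes: {Address, AgentID, ListDate, ZipCode}.
Each dependency's left side is a superkey — BCNF holds.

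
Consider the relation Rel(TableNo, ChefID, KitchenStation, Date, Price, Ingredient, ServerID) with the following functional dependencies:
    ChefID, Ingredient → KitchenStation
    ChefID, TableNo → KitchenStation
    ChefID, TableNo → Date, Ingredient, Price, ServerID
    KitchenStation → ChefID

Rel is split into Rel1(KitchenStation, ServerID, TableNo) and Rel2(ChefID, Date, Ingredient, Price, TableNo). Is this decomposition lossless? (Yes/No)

Rel1 ∩ Rel2 = {TableNo}; its closure under F is {TableNo}.
The closure covers neither Rel1 nor Rel2 entirely; the join is not lossless.

No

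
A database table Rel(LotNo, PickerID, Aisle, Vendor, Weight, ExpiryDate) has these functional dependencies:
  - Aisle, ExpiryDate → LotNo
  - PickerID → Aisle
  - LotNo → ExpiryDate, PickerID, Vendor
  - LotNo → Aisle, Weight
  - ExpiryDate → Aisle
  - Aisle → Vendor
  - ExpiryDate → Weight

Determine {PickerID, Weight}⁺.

Start with {PickerID, Weight}.
PickerID → Aisle applies; add {Aisle} → now {Aisle, PickerID, Weight}.
Aisle → Vendor applies; add {Vendor} → now {Aisle, PickerID, Vendor, Weight}.
No further FD applies.

{Aisle, PickerID, Vendor, Weight}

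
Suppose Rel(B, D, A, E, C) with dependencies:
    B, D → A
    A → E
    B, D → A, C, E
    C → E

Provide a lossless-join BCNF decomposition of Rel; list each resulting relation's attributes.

{A, B, C, D}; {A, E}

Candidate key of the original relation: {B, D}.
In {A, B, C, D, E}, {A} is not a superkey ({A}⁺ restricted to this set is {A, E}), so split on A → E into {A, E} and {A, B, C, D}.
{A, E}: every determinant is a superkey — BCNF.
{A, B, C, D}: every determinant is a superkey — BCNF.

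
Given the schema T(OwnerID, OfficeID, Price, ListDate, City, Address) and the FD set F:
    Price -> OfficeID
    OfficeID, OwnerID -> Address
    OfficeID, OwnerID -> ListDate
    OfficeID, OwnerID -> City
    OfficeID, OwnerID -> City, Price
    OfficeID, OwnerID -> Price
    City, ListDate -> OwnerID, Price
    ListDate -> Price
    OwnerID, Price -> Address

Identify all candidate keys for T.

{City, ListDate}, {ListDate, OwnerID}, {OfficeID, OwnerID}, {OwnerID, Price}

Closure of {City, ListDate} is {Address, City, ListDate, OfficeID, OwnerID, Price}, the whole schema; {City, ListDate} is a candidate key.
Closure of {ListDate, OwnerID} is {Address, City, ListDate, OfficeID, OwnerID, Price}, the whole schema; {ListDate, OwnerID} is a candidate key.
Closure of {OfficeID, OwnerID} is {Address, City, ListDate, OfficeID, OwnerID, Price}, the whole schema; {OfficeID, OwnerID} is a candidate key.
Closure of {OwnerID, Price} is {Address, City, ListDate, OfficeID, OwnerID, Price}, the whole schema; {OwnerID, Price} is a candidate key.
No proper subset of any of these is a key, and no other minimal superkey exists.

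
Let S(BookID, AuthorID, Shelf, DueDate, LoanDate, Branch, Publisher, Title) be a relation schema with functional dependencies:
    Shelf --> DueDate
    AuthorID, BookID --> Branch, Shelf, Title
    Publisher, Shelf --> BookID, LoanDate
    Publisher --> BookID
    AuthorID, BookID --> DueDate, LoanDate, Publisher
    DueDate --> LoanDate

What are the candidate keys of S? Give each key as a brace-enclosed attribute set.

{AuthorID, BookID}, {AuthorID, Publisher}

{AuthorID} never appears on the right of any FD, so every key must include it.
{AuthorID, BookID}⁺ = {AuthorID, BookID, Branch, DueDate, LoanDate, Publisher, Shelf, Title}, which is every attribute, so {AuthorID, BookID} is a candidate key.
{AuthorID, Publisher}⁺ = {AuthorID, BookID, Branch, DueDate, LoanDate, Publisher, Shelf, Title}, which is every attribute, so {AuthorID, Publisher} is a candidate key.
These are minimal and exhaustive — every other superkey contains one of them.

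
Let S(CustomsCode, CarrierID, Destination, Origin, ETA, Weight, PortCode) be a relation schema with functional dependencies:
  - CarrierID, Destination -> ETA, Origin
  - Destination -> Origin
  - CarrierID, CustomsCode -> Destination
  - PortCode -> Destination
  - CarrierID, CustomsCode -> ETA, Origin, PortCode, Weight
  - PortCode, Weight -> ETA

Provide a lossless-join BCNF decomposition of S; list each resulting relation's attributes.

{CarrierID, CustomsCode, PortCode, Weight}; {CarrierID, Destination, ETA}; {Destination, Origin}; {Destination, PortCode}

Candidate key of the original relation: {CarrierID, CustomsCode}.
{CarrierID, CustomsCode, Destination, ETA, Origin, PortCode, Weight}: {CarrierID, Destination} determines {CarrierID, Destination, ETA, Origin} here but is not a superkey — split on CarrierID, Destination -> ETA, Origin, giving {CarrierID, Destination, ETA, Origin} and {CarrierID, CustomsCode, Destination, PortCode, Weight}.
{CarrierID, Destination, ETA, Origin}: {Destination} determines {Destination, Origin} here but is not a superkey — split on Destination -> Origin, giving {Destination, Origin} and {CarrierID, Destination, ETA}.
{Destination, Origin} has no BCNF violation.
{CarrierID, Destination, ETA} has no BCNF violation.
{CarrierID, CustomsCode, Destination, PortCode, Weight}: {PortCode} determines {Destination, PortCode} here but is not a superkey — split on PortCode -> Destination, giving {Destination, PortCode} and {CarrierID, CustomsCode, PortCode, Weight}.
{Destination, PortCode} has no BCNF violation.
{CarrierID, CustomsCode, PortCode, Weight} has no BCNF violation.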